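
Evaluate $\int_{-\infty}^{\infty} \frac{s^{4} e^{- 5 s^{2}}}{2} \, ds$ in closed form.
$\frac{3 \sqrt{5} \sqrt{\pi}}{1000}$

Start from the elementary integral
$$J(a) = \int_{-\infty}^{\infty} \frac{e^{- a s^{2}}}{2} \, ds = \frac{\sqrt{\pi}}{2 \sqrt{a}}.$$

Differentiating under the integral sign brings down a factor of $(-s^2)$:
$$\frac{dJ}{da} = \int_{-\infty}^{\infty} - \frac{s^{2} e^{- a s^{2}}}{2} \, ds = - \frac{\sqrt{\pi}}{4 a^{\frac{3}{2}}}.$$

Repeating twice in total — each differentiation brings down another $(-s^2)$ — gives
$$\frac{d^{2}J}{da^{2}} = \int_{-\infty}^{\infty} \frac{s^{4} e^{- a s^{2}}}{2} \, ds = \frac{3 \sqrt{\pi}}{8 a^{\frac{5}{2}}},$$
and the integrand here is exactly the target integrand, so $I = \frac{3 \sqrt{\pi}}{8 a^{\frac{5}{2}}}$.

Setting $a = 5$:
$$I = \frac{3 \sqrt{5} \sqrt{\pi}}{1000}.$$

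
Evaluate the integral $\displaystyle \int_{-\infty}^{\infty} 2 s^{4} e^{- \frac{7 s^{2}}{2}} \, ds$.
$\frac{6 \sqrt{14} \sqrt{\pi}}{343}$

Start from the elementary integral
$$J(a) = \int_{-\infty}^{\infty} 2 e^{- a s^{2}} \, ds = \frac{2 \sqrt{\pi}}{\sqrt{a}}.$$

Differentiating under the integral sign brings down a factor of $(-s^2)$:
$$\frac{dJ}{da} = \int_{-\infty}^{\infty} - 2 s^{2} e^{- a s^{2}} \, ds = - \frac{\sqrt{\pi}}{a^{\frac{3}{2}}}.$$

Repeating twice in total — each differentiation brings down another $(-s^2)$ — gives
$$\frac{d^{2}J}{da^{2}} = \int_{-\infty}^{\infty} 2 s^{4} e^{- a s^{2}} \, ds = \frac{3 \sqrt{\pi}}{2 a^{\frac{5}{2}}},$$
and the integrand here is exactly the target integrand, so $I = \frac{3 \sqrt{\pi}}{2 a^{\frac{5}{2}}}$.

Setting $a = \frac{7}{2}$:
$$I = \frac{6 \sqrt{14} \sqrt{\pi}}{343}.$$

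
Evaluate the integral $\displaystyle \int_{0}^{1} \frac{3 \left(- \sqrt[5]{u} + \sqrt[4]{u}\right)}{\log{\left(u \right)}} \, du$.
$- \log{\left(\frac{13824}{15625} \right)}$

Consider the one-parameter family: let $I(a) = \int_{0}^{1} \frac{3 \left(\sqrt[4]{u} - u^{a}\right)}{\log{\left(u \right)}} \, du$.

Since $\dfrac{\partial}{\partial a}\,u^{a} = u^{a} \ln u$, the $\ln u$ in the denominator cancels and
$$\frac{dI}{da} = \int_{0}^{1} -3 u^{a} \, du = -3 \left[\frac{u^{a+1}}{a+1}\right]_0^1 = - \frac{3}{a + 1}.$$

Integrating with respect to $a$ gives $I(a) = - \log{\left(\frac{64 \left(a + 1\right)^{3}}{125} \right)} + C$.

At $a = \frac{1}{4}$ the integrand is identically $0$, so $I(\frac{1}{4}) = 0$. The closed form gives $0$, hence $C = 0$.

Setting $a = \frac{1}{5}$:
$$I = - \log{\left(\frac{13824}{15625} \right)}.$$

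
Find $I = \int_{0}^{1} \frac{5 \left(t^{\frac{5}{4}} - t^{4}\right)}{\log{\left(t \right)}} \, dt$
$\log{\left(\frac{59049}{3200000} \right)}$

Introduce a parameter $a$ in the exponent: let $I(a) = \int_{0}^{1} \frac{5 \left(- t^{4} + t^{a}\right)}{\log{\left(t \right)}} \, dt$.

Since $\dfrac{\partial}{\partial a}\,t^{a} = t^{a} \ln t$, the $\ln t$ in the denominator cancels and
$$\frac{dI}{da} = \int_{0}^{1} 5 t^{a} \, dt = 5 \left[\frac{t^{a+1}}{a+1}\right]_0^1 = \frac{5}{a + 1}.$$

Integrating with respect to $a$ gives $I(a) = \log{\left(\frac{\left(a + 1\right)^{5}}{3125} \right)} + C$.

At $a = 4$ the integrand is identically $0$, so $I(4) = 0$. The closed form gives $0$, hence $C = 0$.

Setting $a = \frac{5}{4}$:
$$I = \log{\left(\frac{59049}{3200000} \right)}.$$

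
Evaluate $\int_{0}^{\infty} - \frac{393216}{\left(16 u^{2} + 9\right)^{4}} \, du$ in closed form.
$- \frac{5120 \pi}{729}$

Start from the standard arctangent integral
$$J(a) = \int_{0}^{\infty} - \frac{6}{a^{2} + u^{2}} \, du = - \frac{3 \pi}{a}.$$

Differentiating under the integral sign with respect to $a$,
$$\frac{dJ}{da} = \int_{0}^{\infty} \frac{12 a}{\left(a^{2} + u^{2}\right)^{2}} \, du = \frac{3 \pi}{a^{2}},$$
so $\int_{0}^{\infty} - \frac{6}{\left(a^{2} + u^{2}\right)^{2}} \, du = - \frac{3 \pi}{2 a^{3}}$.

Repeating — each differentiation of $1/(u^2+a^2)^j$ produces $-2ja/(u^2+a^2)^{j+1}$ — and dividing through by $-2ja$ at each step yields, after $3$ differentiations in total,
$$\int_{0}^{\infty} - \frac{6}{\left(a^{2} + u^{2}\right)^{4}} \, du = - \frac{15 \pi}{16 a^{7}}.$$

Setting $a = \frac{3}{4}$:
$$I = - \frac{5120 \pi}{729}.$$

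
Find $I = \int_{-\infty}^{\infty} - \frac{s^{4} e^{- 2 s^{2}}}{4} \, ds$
$- \frac{3 \sqrt{2} \sqrt{\pi}}{128}$

Start from the elementary integral
$$J(a) = \int_{-\infty}^{\infty} - \frac{e^{- a s^{2}}}{4} \, ds = - \frac{\sqrt{\pi}}{4 \sqrt{a}}.$$

Differentiating under the integral sign brings down a factor of $(-s^2)$:
$$\frac{dJ}{da} = \int_{-\infty}^{\infty} \frac{s^{2} e^{- a s^{2}}}{4} \, ds = \frac{\sqrt{\pi}}{8 a^{\frac{3}{2}}}.$$

Repeating twice in total — each differentiation brings down another $(-s^2)$ — gives
$$\frac{d^{2}J}{da^{2}} = \int_{-\infty}^{\infty} - \frac{s^{4} e^{- a s^{2}}}{4} \, ds = - \frac{3 \sqrt{\pi}}{16 a^{\frac{5}{2}}},$$
and the integrand here is exactly the target integrand, so $I = - \frac{3 \sqrt{\pi}}{16 a^{\frac{5}{2}}}$.

Setting $a = 2$:
$$I = - \frac{3 \sqrt{2} \sqrt{\pi}}{128}.$$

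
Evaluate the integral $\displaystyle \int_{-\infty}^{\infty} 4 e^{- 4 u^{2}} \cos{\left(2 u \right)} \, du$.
$\frac{2 \sqrt{\pi}}{e^{\frac{1}{4}}}$

Define $I(b) = \int_{-\infty}^{\infty} 4 e^{- 4 u^{2}} \cos{\left(b u \right)} \, du$.

Differentiating under the integral sign,
$$I'(b) = \int_{-\infty}^{\infty} - 4 u e^{- 4 u^{2}} \sin{\left(b u \right)} \, du.$$

Integrate $\int_{-\infty}^{\infty} u \sin(b u)\, e^{- 4 u^{2}}\, du$ by parts with $w = \sin(b u)$ and $dv = u\, e^{- 4 u^{2}}\, du$, giving $v = - \frac{e^{- 4 u^{2}}}{8}$. The boundary term vanishes and
$$\int_{-\infty}^{\infty} u \sin(b u)\, e^{- 4 u^{2}}\, du = \frac{b}{8} \int_{-\infty}^{\infty} \cos(b u)\, e^{- 4 u^{2}}\, du,$$
so $I'(b) = - \frac{b}{8}\, I(b)$.

This is a separable first-order ODE; solving with the initial condition $I(0) = \int_{-\infty}^{\infty} 4 e^{- 4 u^{2}}\,du = 2 \sqrt{\pi}$ gives
$$I(b) = 2 \sqrt{\pi} e^{- \frac{b^{2}}{16}}.$$

Setting $b = 2$:
$$I = \frac{2 \sqrt{\pi}}{e^{\frac{1}{4}}}.$$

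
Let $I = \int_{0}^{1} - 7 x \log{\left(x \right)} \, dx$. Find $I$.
$\frac{7}{4}$

Start from the elementary integral
$$J(a) = \int_{0}^{1} - 7 x^{a} \, dx = - \frac{7}{a + 1}.$$

Differentiating under the integral sign brings down a factor of $\ln x$:
$$\frac{dJ}{da} = \int_{0}^{1} - 7 x^{a} \log{\left(x \right)} \, dx = \frac{7}{\left(a + 1\right)^{2}}.$$

The integral on the left is $I$, so $I = \frac{7}{\left(a + 1\right)^{2}}$.

Setting $a = 1$:
$$I = \frac{7}{4}.$$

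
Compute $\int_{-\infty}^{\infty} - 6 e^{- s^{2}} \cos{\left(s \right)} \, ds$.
$- \frac{6 \sqrt{\pi}}{e^{\frac{1}{4}}}$

Treat the cosine frequency as a parameter and define $I(b) = \int_{-\infty}^{\infty} - 6 e^{- s^{2}} \cos{\left(b s \right)} \, ds$.

Differentiating under the integral sign,
$$I'(b) = \int_{-\infty}^{\infty} 6 s e^{- s^{2}} \sin{\left(b s \right)} \, ds.$$

Integrate $\int_{-\infty}^{\infty} s \sin(b s)\, e^{- s^{2}}\, ds$ by parts with $u = \sin(b s)$ and $dv = s\, e^{- s^{2}}\, ds$, giving $v = - \frac{e^{- s^{2}}}{2}$. The boundary term vanishes and
$$\int_{-\infty}^{\infty} s \sin(b s)\, e^{- s^{2}}\, ds = \frac{b}{2} \int_{-\infty}^{\infty} \cos(b s)\, e^{- s^{2}}\, ds,$$
so $I'(b) = - \frac{b}{2}\, I(b)$.

This is a separable first-order ODE; solving with the initial condition $I(0) = \int_{-\infty}^{\infty} - 6 e^{- s^{2}}\,ds = - 6 \sqrt{\pi}$ gives
$$I(b) = - 6 \sqrt{\pi} e^{- \frac{b^{2}}{4}}.$$

Setting $b = 1$:
$$I = - \frac{6 \sqrt{\pi}}{e^{\frac{1}{4}}}.$$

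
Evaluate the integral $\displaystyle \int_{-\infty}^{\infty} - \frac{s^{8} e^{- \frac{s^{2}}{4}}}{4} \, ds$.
$- 840 \sqrt{\pi}$

Consider the simpler parametrised integral
$$J(a) = \int_{-\infty}^{\infty} - \frac{e^{- a s^{2}}}{4} \, ds = - \frac{\sqrt{\pi}}{4 \sqrt{a}}.$$

Differentiating under the integral sign brings down a factor of $(-s^2)$:
$$\frac{dJ}{da} = \int_{-\infty}^{\infty} \frac{s^{2} e^{- a s^{2}}}{4} \, ds = \frac{\sqrt{\pi}}{8 a^{\frac{3}{2}}}.$$

Repeating $4$ times in total — each differentiation brings down another $(-s^2)$ — gives
$$\frac{d^{4}J}{da^{4}} = \int_{-\infty}^{\infty} - \frac{s^{8} e^{- a s^{2}}}{4} \, ds = - \frac{105 \sqrt{\pi}}{64 a^{\frac{9}{2}}},$$
and the integrand here is exactly the target integrand, so $I = - \frac{105 \sqrt{\pi}}{64 a^{\frac{9}{2}}}$.

Setting $a = \frac{1}{4}$:
$$I = - 840 \sqrt{\pi}.$$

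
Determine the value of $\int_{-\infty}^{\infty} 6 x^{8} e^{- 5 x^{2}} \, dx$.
$\frac{63 \sqrt{5} \sqrt{\pi}}{5000}$

Consider the simpler parametrised integral
$$J(a) = \int_{-\infty}^{\infty} 6 e^{- a x^{2}} \, dx = \frac{6 \sqrt{\pi}}{\sqrt{a}}.$$

Differentiating under the integral sign brings down a factor of $(-x^2)$:
$$\frac{dJ}{da} = \int_{-\infty}^{\infty} - 6 x^{2} e^{- a x^{2}} \, dx = - \frac{3 \sqrt{\pi}}{a^{\frac{3}{2}}}.$$

Repeating $4$ times in total — each differentiation brings down another $(-x^2)$ — gives
$$\frac{d^{4}J}{da^{4}} = \int_{-\infty}^{\infty} 6 x^{8} e^{- a x^{2}} \, dx = \frac{315 \sqrt{\pi}}{8 a^{\frac{9}{2}}},$$
and the integrand here is exactly the target integrand, so $I = \frac{315 \sqrt{\pi}}{8 a^{\frac{9}{2}}}$.

Setting $a = 5$:
$$I = \frac{63 \sqrt{5} \sqrt{\pi}}{5000}.$$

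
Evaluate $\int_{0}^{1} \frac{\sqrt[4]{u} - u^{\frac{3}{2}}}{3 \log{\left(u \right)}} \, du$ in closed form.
$- \frac{\log{\left(2 \right)}}{3}$

Introduce a parameter $a$ in the exponent: let $I(a) = \int_{0}^{1} \frac{\sqrt[4]{u} - u^{a}}{3 \log{\left(u \right)}} \, du$.

Since $\dfrac{\partial}{\partial a}\,u^{a} = u^{a} \ln u$, the $\ln u$ in the denominator cancels and
$$\frac{dI}{da} = \int_{0}^{1} - \frac{1}{3} u^{a} \, du = - \frac{1}{3} \left[\frac{u^{a+1}}{a+1}\right]_0^1 = - \frac{1}{3 a + 3}.$$

Integrating with respect to $a$ gives $I(a) = - \log{\left(\frac{10^{\frac{2}{3}} \sqrt[3]{a + 1}}{5} \right)} + C$.

At $a = \frac{1}{4}$ the integrand is identically $0$, so $I(\frac{1}{4}) = 0$. The closed form gives $0$, hence $C = 0$.

Setting $a = \frac{3}{2}$:
$$I = - \frac{\log{\left(2 \right)}}{3}.$$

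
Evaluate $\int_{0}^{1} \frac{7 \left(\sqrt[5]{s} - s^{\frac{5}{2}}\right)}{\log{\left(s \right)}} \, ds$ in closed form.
$\log{\left(\frac{35831808}{64339296875} \right)}$

Consider the one-parameter family: let $I(a) = \int_{0}^{1} \frac{7 \left(- s^{\frac{5}{2}} + s^{a}\right)}{\log{\left(s \right)}} \, ds$.

Since $\dfrac{\partial}{\partial a}\,s^{a} = s^{a} \ln s$, the $\ln s$ in the denominator cancels and
$$\frac{dI}{da} = \int_{0}^{1} 7 s^{a} \, ds = 7 \left[\frac{s^{a+1}}{a+1}\right]_0^1 = \frac{7}{a + 1}.$$

Integrating with respect to $a$ gives $I(a) = \log{\left(\frac{128 \left(a + 1\right)^{7}}{823543} \right)} + C$.

At $a = \frac{5}{2}$ the integrand is identically $0$, so $I(\frac{5}{2}) = 0$. The closed form gives $0$, hence $C = 0$.

Setting $a = \frac{1}{5}$:
$$I = \log{\left(\frac{35831808}{64339296875} \right)}.$$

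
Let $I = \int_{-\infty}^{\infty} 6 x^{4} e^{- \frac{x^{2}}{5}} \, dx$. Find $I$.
$\frac{225 \sqrt{5} \sqrt{\pi}}{2}$

Start from the elementary integral
$$J(a) = \int_{-\infty}^{\infty} 6 e^{- a x^{2}} \, dx = \frac{6 \sqrt{\pi}}{\sqrt{a}}.$$

Differentiating under the integral sign brings down a factor of $(-x^2)$:
$$\frac{dJ}{da} = \int_{-\infty}^{\infty} - 6 x^{2} e^{- a x^{2}} \, dx = - \frac{3 \sqrt{\pi}}{a^{\frac{3}{2}}}.$$

Repeating twice in total — each differentiation brings down another $(-x^2)$ — gives
$$\frac{d^{2}J}{da^{2}} = \int_{-\infty}^{\infty} 6 x^{4} e^{- a x^{2}} \, dx = \frac{9 \sqrt{\pi}}{2 a^{\frac{5}{2}}},$$
and the integrand here is exactly the target integrand, so $I = \frac{9 \sqrt{\pi}}{2 a^{\frac{5}{2}}}$.

Setting $a = \frac{1}{5}$:
$$I = \frac{225 \sqrt{5} \sqrt{\pi}}{2}.$$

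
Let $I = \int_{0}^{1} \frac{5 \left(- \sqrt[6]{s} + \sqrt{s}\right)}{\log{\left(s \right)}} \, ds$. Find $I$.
$- \log{\left(\frac{16807}{59049} \right)}$

Introduce a parameter $a$ in the exponent: let $I(a) = \int_{0}^{1} \frac{5 \left(\sqrt{s} - s^{a}\right)}{\log{\left(s \right)}} \, ds$.

Since $\dfrac{\partial}{\partial a}\,s^{a} = s^{a} \ln s$, the $\ln s$ in the denominator cancels and
$$\frac{dI}{da} = \int_{0}^{1} -5 s^{a} \, ds = -5 \left[\frac{s^{a+1}}{a+1}\right]_0^1 = - \frac{5}{a + 1}.$$

Integrating with respect to $a$ gives $I(a) = - \log{\left(\frac{32 \left(a + 1\right)^{5}}{243} \right)} + C$.

At $a = \frac{1}{2}$ the integrand is identically $0$, so $I(\frac{1}{2}) = 0$. The closed form gives $0$, hence $C = 0$.

Setting $a = \frac{1}{6}$:
$$I = - \log{\left(\frac{16807}{59049} \right)}.$$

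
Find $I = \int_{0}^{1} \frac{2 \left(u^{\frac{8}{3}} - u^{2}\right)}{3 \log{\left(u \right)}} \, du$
$\log{\left(\frac{33^{\frac{2}{3}}}{9} \right)}$

Consider the one-parameter family: let $I(a) = \int_{0}^{1} \frac{2 \left(u^{\frac{8}{3}} - u^{a}\right)}{3 \log{\left(u \right)}} \, du$.

Since $\dfrac{\partial}{\partial a}\,u^{a} = u^{a} \ln u$, the $\ln u$ in the denominator cancels and
$$\frac{dI}{da} = \int_{0}^{1} - \frac{2}{3} u^{a} \, du = - \frac{2}{3} \left[\frac{u^{a+1}}{a+1}\right]_0^1 = - \frac{2}{3 a + 3}.$$

Integrating with respect to $a$ gives $I(a) = - \frac{2 \log{\left(a + 1 \right)}}{3} - \frac{2 \log{\left(3 \right)}}{3} + \frac{2 \log{\left(11 \right)}}{3} + C$.

At $a = \frac{8}{3}$ the integrand is identically $0$, so $I(\frac{8}{3}) = 0$. The closed form gives $0$, hence $C = 0$.

Setting $a = 2$:
$$I = \log{\left(\frac{33^{\frac{2}{3}}}{9} \right)}.$$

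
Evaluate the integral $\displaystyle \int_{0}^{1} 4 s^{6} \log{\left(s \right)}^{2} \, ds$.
$\frac{8}{343}$

Consider the simpler parametrised integral
$$J(a) = \int_{0}^{1} 4 s^{a} \, ds = \frac{4}{a + 1}.$$

Differentiating under the integral sign brings down a factor of $\ln s$:
$$\frac{dJ}{da} = \int_{0}^{1} 4 s^{a} \log{\left(s \right)} \, ds = - \frac{4}{\left(a + 1\right)^{2}}.$$

Repeating twice in total — each differentiation brings down another $\ln s$ — gives
$$\frac{d^{2}J}{da^{2}} = \int_{0}^{1} 4 s^{a} \log{\left(s \right)}^{2} \, ds = \frac{8}{\left(a + 1\right)^{3}},$$
and the integrand here is exactly the target integrand, so $I = \frac{8}{\left(a + 1\right)^{3}}$.

Setting $a = 6$:
$$I = \frac{8}{343}.$$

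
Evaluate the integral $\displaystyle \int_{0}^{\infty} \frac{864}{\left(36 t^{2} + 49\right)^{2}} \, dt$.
$\frac{36 \pi}{343}$

Begin with the known result
$$J(a) = \int_{0}^{\infty} \frac{2}{3 \left(a^{2} + t^{2}\right)} \, dt = \frac{\pi}{3 a}.$$

Differentiating under the integral sign with respect to $a$,
$$\frac{dJ}{da} = \int_{0}^{\infty} - \frac{4 a}{3 \left(a^{2} + t^{2}\right)^{2}} \, dt = - \frac{\pi}{3 a^{2}},$$
so $\int_{0}^{\infty} \frac{2}{3 \left(a^{2} + t^{2}\right)^{2}} \, dt = \frac{\pi}{6 a^{3}}$.

Setting $a = \frac{7}{6}$:
$$I = \frac{36 \pi}{343}.$$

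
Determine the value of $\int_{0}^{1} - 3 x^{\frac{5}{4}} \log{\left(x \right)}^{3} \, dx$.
$\frac{512}{729}$

Start from the elementary integral
$$J(a) = \int_{0}^{1} - 3 x^{a} \, dx = - \frac{3}{a + 1}.$$

Differentiating under the integral sign brings down a factor of $\ln x$:
$$\frac{dJ}{da} = \int_{0}^{1} - 3 x^{a} \log{\left(x \right)} \, dx = \frac{3}{\left(a + 1\right)^{2}}.$$

Repeating $3$ times in total — each differentiation brings down another $\ln x$ — gives
$$\frac{d^{3}J}{da^{3}} = \int_{0}^{1} - 3 x^{a} \log{\left(x \right)}^{3} \, dx = \frac{18}{\left(a + 1\right)^{4}},$$
and the integrand here is exactly the target integrand, so $I = \frac{18}{\left(a + 1\right)^{4}}$.

Setting $a = \frac{5}{4}$:
$$I = \frac{512}{729}.$$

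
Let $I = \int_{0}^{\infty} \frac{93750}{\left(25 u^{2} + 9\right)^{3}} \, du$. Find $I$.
$\frac{3125 \pi}{216}$

Start from the standard arctangent integral
$$J(a) = \int_{0}^{\infty} \frac{6}{a^{2} + u^{2}} \, du = \frac{3 \pi}{a}.$$

Differentiating under the integral sign with respect to $a$,
$$\frac{dJ}{da} = \int_{0}^{\infty} - \frac{12 a}{\left(a^{2} + u^{2}\right)^{2}} \, du = - \frac{3 \pi}{a^{2}},$$
so $\int_{0}^{\infty} \frac{6}{\left(a^{2} + u^{2}\right)^{2}} \, du = \frac{3 \pi}{2 a^{3}}$.

Repeating — each differentiation of $1/(u^2+a^2)^j$ produces $-2ja/(u^2+a^2)^{j+1}$ — and dividing through by $-2ja$ at each step yields, after $2$ differentiations in total,
$$\int_{0}^{\infty} \frac{6}{\left(a^{2} + u^{2}\right)^{3}} \, du = \frac{9 \pi}{8 a^{5}}.$$

Setting $a = \frac{3}{5}$:
$$I = \frac{3125 \pi}{216}.$$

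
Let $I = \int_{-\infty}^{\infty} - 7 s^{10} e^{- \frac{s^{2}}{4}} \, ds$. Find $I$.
$- 423360 \sqrt{\pi}$

Consider the simpler parametrised integral
$$J(a) = \int_{-\infty}^{\infty} - 7 e^{- a s^{2}} \, ds = - \frac{7 \sqrt{\pi}}{\sqrt{a}}.$$

Differentiating under the integral sign brings down a factor of $(-s^2)$:
$$\frac{dJ}{da} = \int_{-\infty}^{\infty} 7 s^{2} e^{- a s^{2}} \, ds = \frac{7 \sqrt{\pi}}{2 a^{\frac{3}{2}}}.$$

Repeating $5$ times in total — each differentiation brings down another $(-s^2)$ — gives
$$\frac{d^{5}J}{da^{5}} = \int_{-\infty}^{\infty} 7 s^{10} e^{- a s^{2}} \, ds = \frac{6615 \sqrt{\pi}}{32 a^{\frac{11}{2}}},$$
and the integrand here is $(-1)^{5}$ times the target integrand, so $I = (-1)^{5}\,\frac{d^{5}J}{da^{5}} = - \frac{6615 \sqrt{\pi}}{32 a^{\frac{11}{2}}}$.

Setting $a = \frac{1}{4}$:
$$I = - 423360 \sqrt{\pi}.$$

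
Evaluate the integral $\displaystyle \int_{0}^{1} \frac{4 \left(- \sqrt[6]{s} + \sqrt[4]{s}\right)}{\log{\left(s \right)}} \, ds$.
$\log{\left(\frac{50625}{38416} \right)}$

Introduce a parameter $a$ in the exponent: let $I(a) = \int_{0}^{1} \frac{4 \left(- \sqrt[6]{s} + s^{a}\right)}{\log{\left(s \right)}} \, ds$.

Since $\dfrac{\partial}{\partial a}\,s^{a} = s^{a} \ln s$, the $\ln s$ in the denominator cancels and
$$\frac{dI}{da} = \int_{0}^{1} 4 s^{a} \, ds = 4 \left[\frac{s^{a+1}}{a+1}\right]_0^1 = \frac{4}{a + 1}.$$

Integrating with respect to $a$ gives $I(a) = \log{\left(\frac{1296 \left(a + 1\right)^{4}}{2401} \right)} + C$.

At $a = \frac{1}{6}$ the integrand is identically $0$, so $I(\frac{1}{6}) = 0$. The closed form gives $0$, hence $C = 0$.

Setting $a = \frac{1}{4}$:
$$I = \log{\left(\frac{50625}{38416} \right)}.$$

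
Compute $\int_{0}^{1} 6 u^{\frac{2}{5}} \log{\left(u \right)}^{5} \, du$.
$- \frac{11250000}{117649}$

Begin with the known integral
$$J(a) = \int_{0}^{1} 6 u^{a} \, du = \frac{6}{a + 1}.$$

Differentiating under the integral sign brings down a factor of $\ln u$:
$$\frac{dJ}{da} = \int_{0}^{1} 6 u^{a} \log{\left(u \right)} \, du = - \frac{6}{\left(a + 1\right)^{2}}.$$

Repeating $5$ times in total — each differentiation brings down another $\ln u$ — gives
$$\frac{d^{5}J}{da^{5}} = \int_{0}^{1} 6 u^{a} \log{\left(u \right)}^{5} \, du = - \frac{720}{\left(a + 1\right)^{6}},$$
and the integrand here is exactly the target integrand, so $I = - \frac{720}{\left(a + 1\right)^{6}}$.

Setting $a = \frac{2}{5}$:
$$I = - \frac{11250000}{117649}.$$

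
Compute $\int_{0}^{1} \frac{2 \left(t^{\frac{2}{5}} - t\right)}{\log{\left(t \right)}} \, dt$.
$- \log{\left(\frac{100}{49} \right)}$

Consider the one-parameter family: let $I(a) = \int_{0}^{1} \frac{2 \left(t^{\frac{2}{5}} - t^{a}\right)}{\log{\left(t \right)}} \, dt$.

Since $\dfrac{\partial}{\partial a}\,t^{a} = t^{a} \ln t$, the $\ln t$ in the denominator cancels and
$$\frac{dI}{da} = \int_{0}^{1} -2 t^{a} \, dt = -2 \left[\frac{t^{a+1}}{a+1}\right]_0^1 = - \frac{2}{a + 1}.$$

Integrating with respect to $a$ gives $I(a) = - \log{\left(\frac{25 \left(a + 1\right)^{2}}{49} \right)} + C$.

At $a = \frac{2}{5}$ the integrand is identically $0$, so $I(\frac{2}{5}) = 0$. The closed form gives $0$, hence $C = 0$.

Setting $a = 1$:
$$I = - \log{\left(\frac{100}{49} \right)}.$$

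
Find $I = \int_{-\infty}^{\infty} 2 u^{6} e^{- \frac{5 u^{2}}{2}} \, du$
$\frac{6 \sqrt{10} \sqrt{\pi}}{125}$

Consider the simpler parametrised integral
$$J(a) = \int_{-\infty}^{\infty} 2 e^{- a u^{2}} \, du = \frac{2 \sqrt{\pi}}{\sqrt{a}}.$$

Differentiating under the integral sign brings down a factor of $(-u^2)$:
$$\frac{dJ}{da} = \int_{-\infty}^{\infty} - 2 u^{2} e^{- a u^{2}} \, du = - \frac{\sqrt{\pi}}{a^{\frac{3}{2}}}.$$

Repeating $3$ times in total — each differentiation brings down another $(-u^2)$ — gives
$$\frac{d^{3}J}{da^{3}} = \int_{-\infty}^{\infty} - 2 u^{6} e^{- a u^{2}} \, du = - \frac{15 \sqrt{\pi}}{4 a^{\frac{7}{2}}},$$
and the integrand here is $(-1)^{3}$ times the target integrand, so $I = (-1)^{3}\,\frac{d^{3}J}{da^{3}} = \frac{15 \sqrt{\pi}}{4 a^{\frac{7}{2}}}$.

Setting $a = \frac{5}{2}$:
$$I = \frac{6 \sqrt{10} \sqrt{\pi}}{125}.$$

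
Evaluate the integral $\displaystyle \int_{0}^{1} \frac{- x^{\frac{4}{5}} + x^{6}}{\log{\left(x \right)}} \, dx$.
$\log{\left(\frac{35}{9} \right)}$

Replace the exponent $6$ by a parameter $a$: let $I(a) = \int_{0}^{1} \frac{- x^{\frac{4}{5}} + x^{a}}{\log{\left(x \right)}} \, dx$.

Since $\dfrac{\partial}{\partial a}\,x^{a} = x^{a} \ln x$, the $\ln x$ in the denominator cancels and
$$\frac{dI}{da} = \int_{0}^{1} x^{a} \, dx = \left[\frac{x^{a+1}}{a+1}\right]_0^1 = \frac{1}{a + 1}.$$

Integrating with respect to $a$ gives $I(a) = \log{\left(\frac{5 a}{9} + \frac{5}{9} \right)} + C$.

At $a = \frac{4}{5}$ the integrand is identically $0$, so $I(\frac{4}{5}) = 0$. The closed form gives $0$, hence $C = 0$.

Setting $a = 6$:
$$I = \log{\left(\frac{35}{9} \right)}.$$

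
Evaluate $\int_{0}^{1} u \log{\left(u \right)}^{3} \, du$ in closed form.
$- \frac{3}{8}$

Consider the simpler parametrised integral
$$J(a) = \int_{0}^{1} u^{a} \, du = \frac{1}{a + 1}.$$

Differentiating under the integral sign brings down a factor of $\ln u$:
$$\frac{dJ}{da} = \int_{0}^{1} u^{a} \log{\left(u \right)} \, du = - \frac{1}{\left(a + 1\right)^{2}}.$$

Repeating $3$ times in total — each differentiation brings down another $\ln u$ — gives
$$\frac{d^{3}J}{da^{3}} = \int_{0}^{1} u^{a} \log{\left(u \right)}^{3} \, du = - \frac{6}{\left(a + 1\right)^{4}},$$
and the integrand here is exactly the target integrand, so $I = - \frac{6}{\left(a + 1\right)^{4}}$.

Setting $a = 1$:
$$I = - \frac{3}{8}.$$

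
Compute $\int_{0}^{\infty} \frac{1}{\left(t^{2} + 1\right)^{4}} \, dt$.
$\frac{5 \pi}{32}$

Begin with the known result
$$J(a) = \int_{0}^{\infty} \frac{1}{a^{2} + t^{2}} \, dt = \frac{\pi}{2 a}.$$

Differentiating under the integral sign with respect to $a$,
$$\frac{dJ}{da} = \int_{0}^{\infty} - \frac{2 a}{\left(a^{2} + t^{2}\right)^{2}} \, dt = - \frac{\pi}{2 a^{2}},$$
so $\int_{0}^{\infty} \frac{1}{\left(a^{2} + t^{2}\right)^{2}} \, dt = \frac{\pi}{4 a^{3}}$.

Repeating — each differentiation of $1/(t^2+a^2)^j$ produces $-2ja/(t^2+a^2)^{j+1}$ — and dividing through by $-2ja$ at each step yields, after $3$ differentiations in total,
$$\int_{0}^{\infty} \frac{1}{\left(a^{2} + t^{2}\right)^{4}} \, dt = \frac{5 \pi}{32 a^{7}}.$$

Setting $a = 1$:
$$I = \frac{5 \pi}{32}.$$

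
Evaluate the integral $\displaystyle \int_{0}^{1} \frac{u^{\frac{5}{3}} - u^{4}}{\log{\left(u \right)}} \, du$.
$- \log{\left(\frac{15}{8} \right)}$

Replace the exponent $4$ by a parameter $a$: let $I(a) = \int_{0}^{1} \frac{u^{\frac{5}{3}} - u^{a}}{\log{\left(u \right)}} \, du$.

Since $\dfrac{\partial}{\partial a}\,u^{a} = u^{a} \ln u$, the $\ln u$ in the denominator cancels and
$$\frac{dI}{da} = \int_{0}^{1} -1 u^{a} \, du = -1 \left[\frac{u^{a+1}}{a+1}\right]_0^1 = - \frac{1}{a + 1}.$$

Integrating with respect to $a$ gives $I(a) = - \log{\left(\frac{3 a}{8} + \frac{3}{8} \right)} + C$.

At $a = \frac{5}{3}$ the integrand is identically $0$, so $I(\frac{5}{3}) = 0$. The closed form gives $0$, hence $C = 0$.

Setting $a = 4$:
$$I = - \log{\left(\frac{15}{8} \right)}.$$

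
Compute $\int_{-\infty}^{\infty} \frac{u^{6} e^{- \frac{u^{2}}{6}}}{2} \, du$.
$\frac{405 \sqrt{6} \sqrt{\pi}}{2}$

Consider the simpler parametrised integral
$$J(a) = \int_{-\infty}^{\infty} \frac{e^{- a u^{2}}}{2} \, du = \frac{\sqrt{\pi}}{2 \sqrt{a}}.$$

Differentiating under the integral sign brings down a factor of $(-u^2)$:
$$\frac{dJ}{da} = \int_{-\infty}^{\infty} - \frac{u^{2} e^{- a u^{2}}}{2} \, du = - \frac{\sqrt{\pi}}{4 a^{\frac{3}{2}}}.$$

Repeating $3$ times in total — each differentiation brings down another $(-u^2)$ — gives
$$\frac{d^{3}J}{da^{3}} = \int_{-\infty}^{\infty} - \frac{u^{6} e^{- a u^{2}}}{2} \, du = - \frac{15 \sqrt{\pi}}{16 a^{\frac{7}{2}}},$$
and the integrand here is $(-1)^{3}$ times the target integrand, so $I = (-1)^{3}\,\frac{d^{3}J}{da^{3}} = \frac{15 \sqrt{\pi}}{16 a^{\frac{7}{2}}}$.

Setting $a = \frac{1}{6}$:
$$I = \frac{405 \sqrt{6} \sqrt{\pi}}{2}.$$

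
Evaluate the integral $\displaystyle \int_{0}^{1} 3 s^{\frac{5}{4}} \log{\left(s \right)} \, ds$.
$- \frac{16}{27}$

Begin with the known integral
$$J(a) = \int_{0}^{1} 3 s^{a} \, ds = \frac{3}{a + 1}.$$

Differentiating under the integral sign brings down a factor of $\ln s$:
$$\frac{dJ}{da} = \int_{0}^{1} 3 s^{a} \log{\left(s \right)} \, ds = - \frac{3}{\left(a + 1\right)^{2}}.$$

The integral on the left is $I$, so $I = - \frac{3}{\left(a + 1\right)^{2}}$.

Setting $a = \frac{5}{4}$:
$$I = - \frac{16}{27}.$$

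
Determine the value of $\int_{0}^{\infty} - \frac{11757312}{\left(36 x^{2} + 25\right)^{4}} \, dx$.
$- \frac{61236 \pi}{15625}$

Begin with the known result
$$J(a) = \int_{0}^{\infty} - \frac{7}{a^{2} + x^{2}} \, dx = - \frac{7 \pi}{2 a}.$$

Differentiating under the integral sign with respect to $a$,
$$\frac{dJ}{da} = \int_{0}^{\infty} \frac{14 a}{\left(a^{2} + x^{2}\right)^{2}} \, dx = \frac{7 \pi}{2 a^{2}},$$
so $\int_{0}^{\infty} - \frac{7}{\left(a^{2} + x^{2}\right)^{2}} \, dx = - \frac{7 \pi}{4 a^{3}}$.

Repeating — each differentiation of $1/(x^2+a^2)^j$ produces $-2ja/(x^2+a^2)^{j+1}$ — and dividing through by $-2ja$ at each step yields, after $3$ differentiations in total,
$$\int_{0}^{\infty} - \frac{7}{\left(a^{2} + x^{2}\right)^{4}} \, dx = - \frac{35 \pi}{32 a^{7}}.$$

Setting $a = \frac{5}{6}$:
$$I = - \frac{61236 \pi}{15625}.$$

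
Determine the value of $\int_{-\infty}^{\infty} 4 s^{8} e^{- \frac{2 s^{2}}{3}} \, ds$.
$\frac{8505 \sqrt{6} \sqrt{\pi}}{128}$

Consider the simpler parametrised integral
$$J(a) = \int_{-\infty}^{\infty} 4 e^{- a s^{2}} \, ds = \frac{4 \sqrt{\pi}}{\sqrt{a}}.$$

Differentiating under the integral sign brings down a factor of $(-s^2)$:
$$\frac{dJ}{da} = \int_{-\infty}^{\infty} - 4 s^{2} e^{- a s^{2}} \, ds = - \frac{2 \sqrt{\pi}}{a^{\frac{3}{2}}}.$$

Repeating $4$ times in total — each differentiation brings down another $(-s^2)$ — gives
$$\frac{d^{4}J}{da^{4}} = \int_{-\infty}^{\infty} 4 s^{8} e^{- a s^{2}} \, ds = \frac{105 \sqrt{\pi}}{4 a^{\frac{9}{2}}},$$
and the integrand here is exactly the target integrand, so $I = \frac{105 \sqrt{\pi}}{4 a^{\frac{9}{2}}}$.

Setting $a = \frac{2}{3}$:
$$I = \frac{8505 \sqrt{6} \sqrt{\pi}}{128}.$$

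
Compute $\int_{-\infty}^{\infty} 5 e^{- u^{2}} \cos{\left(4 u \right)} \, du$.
$\frac{5 \sqrt{\pi}}{e^{4}}$

Treat the cosine frequency as a parameter and define $I(b) = \int_{-\infty}^{\infty} 5 e^{- u^{2}} \cos{\left(b u \right)} \, du$.

Differentiating under the integral sign,
$$I'(b) = \int_{-\infty}^{\infty} - 5 u e^{- u^{2}} \sin{\left(b u \right)} \, du.$$

Integrate $\int_{-\infty}^{\infty} u \sin(b u)\, e^{- u^{2}}\, du$ by parts with $w = \sin(b u)$ and $dv = u\, e^{- u^{2}}\, du$, giving $v = - \frac{e^{- u^{2}}}{2}$. The boundary term vanishes and
$$\int_{-\infty}^{\infty} u \sin(b u)\, e^{- u^{2}}\, du = \frac{b}{2} \int_{-\infty}^{\infty} \cos(b u)\, e^{- u^{2}}\, du,$$
so $I'(b) = - \frac{b}{2}\, I(b)$.

This is a separable first-order ODE; solving with the initial condition $I(0) = \int_{-\infty}^{\infty} 5 e^{- u^{2}}\,du = 5 \sqrt{\pi}$ gives
$$I(b) = 5 \sqrt{\pi} e^{- \frac{b^{2}}{4}}.$$

Setting $b = 4$:
$$I = \frac{5 \sqrt{\pi}}{e^{4}}.$$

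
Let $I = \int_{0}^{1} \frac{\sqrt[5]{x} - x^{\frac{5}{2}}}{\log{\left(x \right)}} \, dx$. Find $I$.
$- \log{\left(35 \right)} + \log{\left(12 \right)}$

Replace the exponent $\frac{5}{2}$ by a parameter $a$: let $I(a) = \int_{0}^{1} \frac{\sqrt[5]{x} - x^{a}}{\log{\left(x \right)}} \, dx$.

Since $\dfrac{\partial}{\partial a}\,x^{a} = x^{a} \ln x$, the $\ln x$ in the denominator cancels and
$$\frac{dI}{da} = \int_{0}^{1} -1 x^{a} \, dx = -1 \left[\frac{x^{a+1}}{a+1}\right]_0^1 = - \frac{1}{a + 1}.$$

Integrating with respect to $a$ gives $I(a) = - \log{\left(\frac{5 a}{6} + \frac{5}{6} \right)} + C$.

At $a = \frac{1}{5}$ the integrand is identically $0$, so $I(\frac{1}{5}) = 0$. The closed form gives $0$, hence $C = 0$.

Setting $a = \frac{5}{2}$:
$$I = - \log{\left(35 \right)} + \log{\left(12 \right)}.$$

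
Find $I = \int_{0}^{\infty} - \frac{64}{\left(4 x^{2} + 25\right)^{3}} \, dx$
$- \frac{6 \pi}{3125}$

Begin with the known result
$$J(a) = \int_{0}^{\infty} - \frac{1}{a^{2} + x^{2}} \, dx = - \frac{\pi}{2 a}.$$

Differentiating under the integral sign with respect to $a$,
$$\frac{dJ}{da} = \int_{0}^{\infty} \frac{2 a}{\left(a^{2} + x^{2}\right)^{2}} \, dx = \frac{\pi}{2 a^{2}},$$
so $\int_{0}^{\infty} - \frac{1}{\left(a^{2} + x^{2}\right)^{2}} \, dx = - \frac{\pi}{4 a^{3}}$.

Repeating — each differentiation of $1/(x^2+a^2)^j$ produces $-2ja/(x^2+a^2)^{j+1}$ — and dividing through by $-2ja$ at each step yields, after $2$ differentiations in total,
$$\int_{0}^{\infty} - \frac{1}{\left(a^{2} + x^{2}\right)^{3}} \, dx = - \frac{3 \pi}{16 a^{5}}.$$

Setting $a = \frac{5}{2}$:
$$I = - \frac{6 \pi}{3125}.$$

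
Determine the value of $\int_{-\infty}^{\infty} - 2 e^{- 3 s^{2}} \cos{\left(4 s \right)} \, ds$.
$- \frac{2 \sqrt{3} \sqrt{\pi}}{3 e^{\frac{4}{3}}}$

Treat the cosine frequency as a parameter and define $I(b) = \int_{-\infty}^{\infty} - 2 e^{- 3 s^{2}} \cos{\left(b s \right)} \, ds$.

Differentiating under the integral sign,
$$I'(b) = \int_{-\infty}^{\infty} 2 s e^{- 3 s^{2}} \sin{\left(b s \right)} \, ds.$$

Integrate $\int_{-\infty}^{\infty} s \sin(b s)\, e^{- 3 s^{2}}\, ds$ by parts with $u = \sin(b s)$ and $dv = s\, e^{- 3 s^{2}}\, ds$, giving $v = - \frac{e^{- 3 s^{2}}}{6}$. The boundary term vanishes and
$$\int_{-\infty}^{\infty} s \sin(b s)\, e^{- 3 s^{2}}\, ds = \frac{b}{6} \int_{-\infty}^{\infty} \cos(b s)\, e^{- 3 s^{2}}\, ds,$$
so $I'(b) = - \frac{b}{6}\, I(b)$.

This is a separable first-order ODE; solving with the initial condition $I(0) = \int_{-\infty}^{\infty} - 2 e^{- 3 s^{2}}\,ds = - \frac{2 \sqrt{3} \sqrt{\pi}}{3}$ gives
$$I(b) = - \frac{2 \sqrt{3} \sqrt{\pi} e^{- \frac{b^{2}}{12}}}{3}.$$

Setting $b = 4$:
$$I = - \frac{2 \sqrt{3} \sqrt{\pi}}{3 e^{\frac{4}{3}}}.$$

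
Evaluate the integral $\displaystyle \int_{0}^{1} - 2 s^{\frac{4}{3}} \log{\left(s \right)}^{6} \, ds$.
$- \frac{3149280}{823543}$

Start from the elementary integral
$$J(a) = \int_{0}^{1} - 2 s^{a} \, ds = - \frac{2}{a + 1}.$$

Differentiating under the integral sign brings down a factor of $\ln s$:
$$\frac{dJ}{da} = \int_{0}^{1} - 2 s^{a} \log{\left(s \right)} \, ds = \frac{2}{\left(a + 1\right)^{2}}.$$

Repeating $6$ times in total — each differentiation brings down another $\ln s$ — gives
$$\frac{d^{6}J}{da^{6}} = \int_{0}^{1} - 2 s^{a} \log{\left(s \right)}^{6} \, ds = - \frac{1440}{\left(a + 1\right)^{7}},$$
and the integrand here is exactly the target integrand, so $I = - \frac{1440}{\left(a + 1\right)^{7}}$.

Setting $a = \frac{4}{3}$:
$$I = - \frac{3149280}{823543}.$$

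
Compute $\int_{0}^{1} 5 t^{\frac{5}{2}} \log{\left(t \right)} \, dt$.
$- \frac{20}{49}$

Begin with the known integral
$$J(a) = \int_{0}^{1} 5 t^{a} \, dt = \frac{5}{a + 1}.$$

Differentiating under the integral sign brings down a factor of $\ln t$:
$$\frac{dJ}{da} = \int_{0}^{1} 5 t^{a} \log{\left(t \right)} \, dt = - \frac{5}{\left(a + 1\right)^{2}}.$$

The integral on the left is $I$, so $I = - \frac{5}{\left(a + 1\right)^{2}}$.

Setting $a = \frac{5}{2}$:
$$I = - \frac{20}{49}.$$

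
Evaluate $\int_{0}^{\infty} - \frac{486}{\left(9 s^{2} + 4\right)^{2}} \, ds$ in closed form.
$- \frac{81 \pi}{16}$

Begin with the known result
$$J(a) = \int_{0}^{\infty} - \frac{6}{a^{2} + s^{2}} \, ds = - \frac{3 \pi}{a}.$$

Differentiating under the integral sign with respect to $a$,
$$\frac{dJ}{da} = \int_{0}^{\infty} \frac{12 a}{\left(a^{2} + s^{2}\right)^{2}} \, ds = \frac{3 \pi}{a^{2}},$$
so $\int_{0}^{\infty} - \frac{6}{\left(a^{2} + s^{2}\right)^{2}} \, ds = - \frac{3 \pi}{2 a^{3}}$.

Setting $a = \frac{2}{3}$:
$$I = - \frac{81 \pi}{16}.$$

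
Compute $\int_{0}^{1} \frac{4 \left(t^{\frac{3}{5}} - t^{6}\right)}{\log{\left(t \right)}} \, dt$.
$\log{\left(\frac{4096}{1500625} \right)}$

Introduce a parameter $a$ in the exponent: let $I(a) = \int_{0}^{1} \frac{4 \left(- t^{6} + t^{a}\right)}{\log{\left(t \right)}} \, dt$.

Since $\dfrac{\partial}{\partial a}\,t^{a} = t^{a} \ln t$, the $\ln t$ in the denominator cancels and
$$\frac{dI}{da} = \int_{0}^{1} 4 t^{a} \, dt = 4 \left[\frac{t^{a+1}}{a+1}\right]_0^1 = \frac{4}{a + 1}.$$

Integrating with respect to $a$ gives $I(a) = \log{\left(\frac{\left(a + 1\right)^{4}}{2401} \right)} + C$.

At $a = 6$ the integrand is identically $0$, so $I(6) = 0$. The closed form gives $0$, hence $C = 0$.

Setting $a = \frac{3}{5}$:
$$I = \log{\left(\frac{4096}{1500625} \right)}.$$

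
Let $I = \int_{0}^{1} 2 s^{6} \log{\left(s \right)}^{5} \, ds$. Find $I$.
$- \frac{240}{117649}$

Begin with the known integral
$$J(a) = \int_{0}^{1} 2 s^{a} \, ds = \frac{2}{a + 1}.$$

Differentiating under the integral sign brings down a factor of $\ln s$:
$$\frac{dJ}{da} = \int_{0}^{1} 2 s^{a} \log{\left(s \right)} \, ds = - \frac{2}{\left(a + 1\right)^{2}}.$$

Repeating $5$ times in total — each differentiation brings down another $\ln s$ — gives
$$\frac{d^{5}J}{da^{5}} = \int_{0}^{1} 2 s^{a} \log{\left(s \right)}^{5} \, ds = - \frac{240}{\left(a + 1\right)^{6}},$$
and the integrand here is exactly the target integrand, so $I = - \frac{240}{\left(a + 1\right)^{6}}$.

Setting $a = 6$:
$$I = - \frac{240}{117649}.$$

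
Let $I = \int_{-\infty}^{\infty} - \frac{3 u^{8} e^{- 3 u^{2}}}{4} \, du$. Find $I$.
$- \frac{35 \sqrt{3} \sqrt{\pi}}{1728}$

Begin with the known integral
$$J(a) = \int_{-\infty}^{\infty} - \frac{3 e^{- a u^{2}}}{4} \, du = - \frac{3 \sqrt{\pi}}{4 \sqrt{a}}.$$

Differentiating under the integral sign brings down a factor of $(-u^2)$:
$$\frac{dJ}{da} = \int_{-\infty}^{\infty} \frac{3 u^{2} e^{- a u^{2}}}{4} \, du = \frac{3 \sqrt{\pi}}{8 a^{\frac{3}{2}}}.$$

Repeating $4$ times in total — each differentiation brings down another $(-u^2)$ — gives
$$\frac{d^{4}J}{da^{4}} = \int_{-\infty}^{\infty} - \frac{3 u^{8} e^{- a u^{2}}}{4} \, du = - \frac{315 \sqrt{\pi}}{64 a^{\frac{9}{2}}},$$
and the integrand here is exactly the target integrand, so $I = - \frac{315 \sqrt{\pi}}{64 a^{\frac{9}{2}}}$.

Setting $a = 3$:
$$I = - \frac{35 \sqrt{3} \sqrt{\pi}}{1728}.$$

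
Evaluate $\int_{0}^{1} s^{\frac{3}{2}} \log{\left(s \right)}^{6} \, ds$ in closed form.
$\frac{18432}{15625}$

Begin with the known integral
$$J(a) = \int_{0}^{1} s^{a} \, ds = \frac{1}{a + 1}.$$

Differentiating under the integral sign brings down a factor of $\ln s$:
$$\frac{dJ}{da} = \int_{0}^{1} s^{a} \log{\left(s \right)} \, ds = - \frac{1}{\left(a + 1\right)^{2}}.$$

Repeating $6$ times in total — each differentiation brings down another $\ln s$ — gives
$$\frac{d^{6}J}{da^{6}} = \int_{0}^{1} s^{a} \log{\left(s \right)}^{6} \, ds = \frac{720}{\left(a + 1\right)^{7}},$$
and the integrand here is exactly the target integrand, so $I = \frac{720}{\left(a + 1\right)^{7}}$.

Setting $a = \frac{3}{2}$:
$$I = \frac{18432}{15625}.$$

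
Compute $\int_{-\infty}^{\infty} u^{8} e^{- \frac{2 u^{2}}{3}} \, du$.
$\frac{8505 \sqrt{6} \sqrt{\pi}}{512}$

Begin with the known integral
$$J(a) = \int_{-\infty}^{\infty} e^{- a u^{2}} \, du = \frac{\sqrt{\pi}}{\sqrt{a}}.$$

Differentiating under the integral sign brings down a factor of $(-u^2)$:
$$\frac{dJ}{da} = \int_{-\infty}^{\infty} - u^{2} e^{- a u^{2}} \, du = - \frac{\sqrt{\pi}}{2 a^{\frac{3}{2}}}.$$

Repeating $4$ times in total — each differentiation brings down another $(-u^2)$ — gives
$$\frac{d^{4}J}{da^{4}} = \int_{-\infty}^{\infty} u^{8} e^{- a u^{2}} \, du = \frac{105 \sqrt{\pi}}{16 a^{\frac{9}{2}}},$$
and the integrand here is exactly the target integrand, so $I = \frac{105 \sqrt{\pi}}{16 a^{\frac{9}{2}}}$.

Setting $a = \frac{2}{3}$:
$$I = \frac{8505 \sqrt{6} \sqrt{\pi}}{512}.$$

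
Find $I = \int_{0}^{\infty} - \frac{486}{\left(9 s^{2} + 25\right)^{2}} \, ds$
$- \frac{81 \pi}{250}$

Start from the standard arctangent integral
$$J(a) = \int_{0}^{\infty} - \frac{6}{a^{2} + s^{2}} \, ds = - \frac{3 \pi}{a}.$$

Differentiating under the integral sign with respect to $a$,
$$\frac{dJ}{da} = \int_{0}^{\infty} \frac{12 a}{\left(a^{2} + s^{2}\right)^{2}} \, ds = \frac{3 \pi}{a^{2}},$$
so $\int_{0}^{\infty} - \frac{6}{\left(a^{2} + s^{2}\right)^{2}} \, ds = - \frac{3 \pi}{2 a^{3}}$.

Setting $a = \frac{5}{3}$:
$$I = - \frac{81 \pi}{250}.$$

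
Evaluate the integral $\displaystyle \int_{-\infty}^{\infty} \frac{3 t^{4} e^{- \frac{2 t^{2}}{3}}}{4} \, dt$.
$\frac{81 \sqrt{6} \sqrt{\pi}}{128}$

Start from the elementary integral
$$J(a) = \int_{-\infty}^{\infty} \frac{3 e^{- a t^{2}}}{4} \, dt = \frac{3 \sqrt{\pi}}{4 \sqrt{a}}.$$

Differentiating under the integral sign brings down a factor of $(-t^2)$:
$$\frac{dJ}{da} = \int_{-\infty}^{\infty} - \frac{3 t^{2} e^{- a t^{2}}}{4} \, dt = - \frac{3 \sqrt{\pi}}{8 a^{\frac{3}{2}}}.$$

Repeating twice in total — each differentiation brings down another $(-t^2)$ — gives
$$\frac{d^{2}J}{da^{2}} = \int_{-\infty}^{\infty} \frac{3 t^{4} e^{- a t^{2}}}{4} \, dt = \frac{9 \sqrt{\pi}}{16 a^{\frac{5}{2}}},$$
and the integrand here is exactly the target integrand, so $I = \frac{9 \sqrt{\pi}}{16 a^{\frac{5}{2}}}$.

Setting $a = \frac{2}{3}$:
$$I = \frac{81 \sqrt{6} \sqrt{\pi}}{128}.$$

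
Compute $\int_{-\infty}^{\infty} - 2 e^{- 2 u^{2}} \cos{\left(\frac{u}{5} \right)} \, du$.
$- \frac{\sqrt{2} \sqrt{\pi}}{e^{\frac{1}{200}}}$

Let $b$ denote the cosine frequency and define $I(b) = \int_{-\infty}^{\infty} - 2 e^{- 2 u^{2}} \cos{\left(b u \right)} \, du$.

Differentiating under the integral sign,
$$I'(b) = \int_{-\infty}^{\infty} 2 u e^{- 2 u^{2}} \sin{\left(b u \right)} \, du.$$

Integrate $\int_{-\infty}^{\infty} u \sin(b u)\, e^{- 2 u^{2}}\, du$ by parts with $w = \sin(b u)$ and $dv = u\, e^{- 2 u^{2}}\, du$, giving $v = - \frac{e^{- 2 u^{2}}}{4}$. The boundary term vanishes and
$$\int_{-\infty}^{\infty} u \sin(b u)\, e^{- 2 u^{2}}\, du = \frac{b}{4} \int_{-\infty}^{\infty} \cos(b u)\, e^{- 2 u^{2}}\, du,$$
so $I'(b) = - \frac{b}{4}\, I(b)$.

This is a separable first-order ODE; solving with the initial condition $I(0) = \int_{-\infty}^{\infty} - 2 e^{- 2 u^{2}}\,du = - \sqrt{2} \sqrt{\pi}$ gives
$$I(b) = - \sqrt{2} \sqrt{\pi} e^{- \frac{b^{2}}{8}}.$$

Setting $b = \frac{1}{5}$:
$$I = - \frac{\sqrt{2} \sqrt{\pi}}{e^{\frac{1}{200}}}.$$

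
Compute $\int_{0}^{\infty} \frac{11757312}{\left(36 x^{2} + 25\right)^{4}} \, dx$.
$\frac{61236 \pi}{15625}$

Begin with the known result
$$J(a) = \int_{0}^{\infty} \frac{7}{a^{2} + x^{2}} \, dx = \frac{7 \pi}{2 a}.$$

Differentiating under the integral sign with respect to $a$,
$$\frac{dJ}{da} = \int_{0}^{\infty} - \frac{14 a}{\left(a^{2} + x^{2}\right)^{2}} \, dx = - \frac{7 \pi}{2 a^{2}},$$
so $\int_{0}^{\infty} \frac{7}{\left(a^{2} + x^{2}\right)^{2}} \, dx = \frac{7 \pi}{4 a^{3}}$.

Repeating — each differentiation of $1/(x^2+a^2)^j$ produces $-2ja/(x^2+a^2)^{j+1}$ — and dividing through by $-2ja$ at each step yields, after $3$ differentiations in total,
$$\int_{0}^{\infty} \frac{7}{\left(a^{2} + x^{2}\right)^{4}} \, dx = \frac{35 \pi}{32 a^{7}}.$$

Setting $a = \frac{5}{6}$:
$$I = \frac{61236 \pi}{15625}.$$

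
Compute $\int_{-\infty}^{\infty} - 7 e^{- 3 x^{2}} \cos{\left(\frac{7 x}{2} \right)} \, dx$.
$- \frac{7 \sqrt{3} \sqrt{\pi}}{3 e^{\frac{49}{48}}}$

Define $I(b) = \int_{-\infty}^{\infty} - 7 e^{- 3 x^{2}} \cos{\left(b x \right)} \, dx$.

Differentiating under the integral sign,
$$I'(b) = \int_{-\infty}^{\infty} 7 x e^{- 3 x^{2}} \sin{\left(b x \right)} \, dx.$$

Integrate $\int_{-\infty}^{\infty} x \sin(b x)\, e^{- 3 x^{2}}\, dx$ by parts with $u = \sin(b x)$ and $dv = x\, e^{- 3 x^{2}}\, dx$, giving $v = - \frac{e^{- 3 x^{2}}}{6}$. The boundary term vanishes and
$$\int_{-\infty}^{\infty} x \sin(b x)\, e^{- 3 x^{2}}\, dx = \frac{b}{6} \int_{-\infty}^{\infty} \cos(b x)\, e^{- 3 x^{2}}\, dx,$$
so $I'(b) = - \frac{b}{6}\, I(b)$.

This is a separable first-order ODE; solving with the initial condition $I(0) = \int_{-\infty}^{\infty} - 7 e^{- 3 x^{2}}\,dx = - \frac{7 \sqrt{3} \sqrt{\pi}}{3}$ gives
$$I(b) = - \frac{7 \sqrt{3} \sqrt{\pi} e^{- \frac{b^{2}}{12}}}{3}.$$

Setting $b = \frac{7}{2}$:
$$I = - \frac{7 \sqrt{3} \sqrt{\pi}}{3 e^{\frac{49}{48}}}.$$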